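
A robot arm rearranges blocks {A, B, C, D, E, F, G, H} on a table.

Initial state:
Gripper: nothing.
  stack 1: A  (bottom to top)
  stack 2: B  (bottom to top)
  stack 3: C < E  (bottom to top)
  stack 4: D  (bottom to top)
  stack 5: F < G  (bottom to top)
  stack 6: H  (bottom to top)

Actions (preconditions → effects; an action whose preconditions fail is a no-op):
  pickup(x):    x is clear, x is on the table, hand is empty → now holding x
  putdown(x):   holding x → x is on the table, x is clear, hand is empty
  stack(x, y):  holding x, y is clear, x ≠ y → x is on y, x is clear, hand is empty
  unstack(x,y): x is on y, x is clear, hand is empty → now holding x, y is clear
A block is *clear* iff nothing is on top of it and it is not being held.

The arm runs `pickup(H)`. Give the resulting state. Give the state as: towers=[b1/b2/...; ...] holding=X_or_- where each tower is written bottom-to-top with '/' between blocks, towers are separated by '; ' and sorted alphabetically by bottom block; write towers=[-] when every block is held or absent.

towers=[A; B; C/E; D; F/G] holding=H

before: towers=[A; B; C/E; D; F/G; H] holding=-
pre[pickup(H)]: clear(H) ok, ontable(H) ok, handempty ok
all met → apply pickup(H)
after:  towers=[A; B; C/E; D; F/G] holding=H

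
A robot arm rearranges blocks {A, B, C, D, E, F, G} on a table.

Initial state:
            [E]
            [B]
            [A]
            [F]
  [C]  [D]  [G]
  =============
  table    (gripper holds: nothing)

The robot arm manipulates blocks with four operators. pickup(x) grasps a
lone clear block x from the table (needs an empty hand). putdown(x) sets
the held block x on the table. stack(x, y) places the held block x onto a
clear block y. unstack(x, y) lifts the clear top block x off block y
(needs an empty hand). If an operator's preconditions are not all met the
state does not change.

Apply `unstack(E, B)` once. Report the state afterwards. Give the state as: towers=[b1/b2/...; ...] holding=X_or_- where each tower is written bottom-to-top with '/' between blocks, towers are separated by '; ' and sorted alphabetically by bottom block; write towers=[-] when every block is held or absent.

before: towers=[C; D; G/F/A/B/E] holding=-
pre[unstack(E, B)]: on(E,B) yes, clear(E) yes, handempty yes
all met → apply unstack(E, B)
after:  towers=[C; D; G/F/A/B] holding=E

towers=[C; D; G/F/A/B] holding=E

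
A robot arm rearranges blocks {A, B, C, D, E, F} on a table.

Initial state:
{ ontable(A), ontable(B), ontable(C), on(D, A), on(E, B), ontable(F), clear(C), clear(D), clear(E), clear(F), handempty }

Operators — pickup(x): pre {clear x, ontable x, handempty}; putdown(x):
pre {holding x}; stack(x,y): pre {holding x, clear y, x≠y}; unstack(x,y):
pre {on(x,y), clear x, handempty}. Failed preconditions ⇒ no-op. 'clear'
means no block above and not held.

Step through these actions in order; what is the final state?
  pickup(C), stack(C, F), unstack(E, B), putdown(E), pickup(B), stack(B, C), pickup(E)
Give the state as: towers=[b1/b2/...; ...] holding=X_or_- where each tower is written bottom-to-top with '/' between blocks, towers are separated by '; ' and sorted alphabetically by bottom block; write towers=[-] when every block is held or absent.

towers=[A/D; F/C/B] holding=E

step 1 (pickup(C)): towers=[A/D; B/E; F] holding=C
step 2 (stack(C, F)): towers=[A/D; B/E; F/C] holding=-
step 3 (unstack(E, B)): towers=[A/D; B; F/C] holding=E
step 4 (putdown(E)): towers=[A/D; B; E; F/C] holding=-
step 5 (pickup(B)): towers=[A/D; E; F/C] holding=B
step 6 (stack(B, C)): towers=[A/D; E; F/C/B] holding=-
step 7 (pickup(E)): towers=[A/D; F/C/B] holding=E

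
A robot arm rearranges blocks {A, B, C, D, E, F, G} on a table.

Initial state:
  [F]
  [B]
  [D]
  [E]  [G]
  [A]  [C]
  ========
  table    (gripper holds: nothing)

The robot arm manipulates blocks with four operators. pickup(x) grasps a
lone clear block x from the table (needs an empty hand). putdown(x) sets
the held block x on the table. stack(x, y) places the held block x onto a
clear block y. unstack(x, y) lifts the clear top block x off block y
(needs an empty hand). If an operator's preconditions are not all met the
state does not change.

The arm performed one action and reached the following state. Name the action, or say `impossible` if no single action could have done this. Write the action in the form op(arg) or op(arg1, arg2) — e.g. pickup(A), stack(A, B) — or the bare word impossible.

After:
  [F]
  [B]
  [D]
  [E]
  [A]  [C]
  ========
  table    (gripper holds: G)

target: towers=[A/E/D/B/F; C] holding=G
     unstack(F, B) → towers=[A/E/D/B; C/G] holding=F
     unstack(G, C) → towers=[A/E/D/B/F; C] holding=G  ← match

unstack(G, C)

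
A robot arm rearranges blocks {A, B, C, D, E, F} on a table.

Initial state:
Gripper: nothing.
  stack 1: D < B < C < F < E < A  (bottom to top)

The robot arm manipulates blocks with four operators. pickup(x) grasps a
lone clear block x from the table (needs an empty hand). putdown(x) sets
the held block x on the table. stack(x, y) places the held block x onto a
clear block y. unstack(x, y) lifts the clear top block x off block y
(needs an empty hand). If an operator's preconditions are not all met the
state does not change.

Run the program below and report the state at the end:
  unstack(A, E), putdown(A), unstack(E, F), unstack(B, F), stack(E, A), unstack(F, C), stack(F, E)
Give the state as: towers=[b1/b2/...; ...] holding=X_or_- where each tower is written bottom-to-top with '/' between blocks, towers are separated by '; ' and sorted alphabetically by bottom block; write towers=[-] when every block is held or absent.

towers=[A/E/F; D/B/C] holding=-

step 1 (unstack(A, E)): towers=[D/B/C/F/E] holding=A
step 2 (putdown(A)): towers=[A; D/B/C/F/E] holding=-
step 3 (unstack(E, F)): towers=[A; D/B/C/F] holding=E
step 4 (unstack(B, F)) [no-op]: towers=[A; D/B/C/F] holding=E
step 5 (stack(E, A)): towers=[A/E; D/B/C/F] holding=-
step 6 (unstack(F, C)): towers=[A/E; D/B/C] holding=F
step 7 (stack(F, E)): towers=[A/E/F; D/B/C] holding=-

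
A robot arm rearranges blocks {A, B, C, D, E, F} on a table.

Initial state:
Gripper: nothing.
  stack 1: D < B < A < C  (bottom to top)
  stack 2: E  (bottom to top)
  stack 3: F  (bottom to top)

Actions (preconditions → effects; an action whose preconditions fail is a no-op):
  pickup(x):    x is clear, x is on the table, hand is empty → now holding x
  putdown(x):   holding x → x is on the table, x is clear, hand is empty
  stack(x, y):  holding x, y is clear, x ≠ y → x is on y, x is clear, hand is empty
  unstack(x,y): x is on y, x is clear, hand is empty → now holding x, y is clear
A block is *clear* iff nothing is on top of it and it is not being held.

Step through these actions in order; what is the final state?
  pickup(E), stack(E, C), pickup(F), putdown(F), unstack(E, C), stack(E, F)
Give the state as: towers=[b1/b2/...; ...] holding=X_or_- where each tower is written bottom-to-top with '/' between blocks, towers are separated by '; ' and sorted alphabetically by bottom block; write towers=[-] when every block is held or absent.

towers=[D/B/A/C; F/E] holding=-

step 1 (pickup(E)): towers=[D/B/A/C; F] holding=E
step 2 (stack(E, C)): towers=[D/B/A/C/E; F] holding=-
step 3 (pickup(F)): towers=[D/B/A/C/E] holding=F
step 4 (putdown(F)): towers=[D/B/A/C/E; F] holding=-
step 5 (unstack(E, C)): towers=[D/B/A/C; F] holding=E
step 6 (stack(E, F)): towers=[D/B/A/C; F/E] holding=-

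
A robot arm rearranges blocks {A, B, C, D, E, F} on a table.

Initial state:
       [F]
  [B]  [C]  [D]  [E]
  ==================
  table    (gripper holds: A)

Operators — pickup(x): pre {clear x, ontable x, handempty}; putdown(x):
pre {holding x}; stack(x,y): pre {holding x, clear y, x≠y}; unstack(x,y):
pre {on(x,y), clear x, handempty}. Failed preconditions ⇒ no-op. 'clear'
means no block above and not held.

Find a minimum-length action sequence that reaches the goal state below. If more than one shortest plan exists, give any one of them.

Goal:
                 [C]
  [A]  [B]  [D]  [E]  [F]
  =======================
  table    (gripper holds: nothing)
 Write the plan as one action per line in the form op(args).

step 1 (putdown(A)): towers=[A; B; C/F; D; E] holding=-
step 2 (unstack(F, C)): towers=[A; B; C; D; E] holding=F
step 3 (putdown(F)): towers=[A; B; C; D; E; F] holding=-
step 4 (pickup(C)): towers=[A; B; D; E; F] holding=C
step 5 (stack(C, E)): towers=[A; B; D; E/C; F] holding=-
goal check: towers=[A; B; D; E/C; F] holding=- — reached (length 5, optimal by BFS)

putdown(A)
unstack(F, C)
putdown(F)
pickup(C)
stack(C, E)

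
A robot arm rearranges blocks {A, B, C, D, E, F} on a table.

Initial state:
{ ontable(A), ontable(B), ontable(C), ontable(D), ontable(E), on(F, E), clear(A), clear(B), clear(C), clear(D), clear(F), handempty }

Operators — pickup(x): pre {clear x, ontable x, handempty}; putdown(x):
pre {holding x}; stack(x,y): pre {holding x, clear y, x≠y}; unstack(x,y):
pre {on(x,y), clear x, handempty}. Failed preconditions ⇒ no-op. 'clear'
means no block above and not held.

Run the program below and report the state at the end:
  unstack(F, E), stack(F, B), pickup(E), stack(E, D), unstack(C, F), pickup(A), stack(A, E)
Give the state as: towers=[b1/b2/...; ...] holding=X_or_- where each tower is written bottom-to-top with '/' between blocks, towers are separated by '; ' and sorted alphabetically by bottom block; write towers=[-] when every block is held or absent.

towers=[B/F; C; D/E/A] holding=-

step 1 (unstack(F, E)): towers=[A; B; C; D; E] holding=F
step 2 (stack(F, B)): towers=[A; B/F; C; D; E] holding=-
step 3 (pickup(E)): towers=[A; B/F; C; D] holding=E
step 4 (stack(E, D)): towers=[A; B/F; C; D/E] holding=-
step 5 (unstack(C, F)) [no-op]: towers=[A; B/F; C; D/E] holding=-
step 6 (pickup(A)): towers=[B/F; C; D/E] holding=A
step 7 (stack(A, E)): towers=[B/F; C; D/E/A] holding=-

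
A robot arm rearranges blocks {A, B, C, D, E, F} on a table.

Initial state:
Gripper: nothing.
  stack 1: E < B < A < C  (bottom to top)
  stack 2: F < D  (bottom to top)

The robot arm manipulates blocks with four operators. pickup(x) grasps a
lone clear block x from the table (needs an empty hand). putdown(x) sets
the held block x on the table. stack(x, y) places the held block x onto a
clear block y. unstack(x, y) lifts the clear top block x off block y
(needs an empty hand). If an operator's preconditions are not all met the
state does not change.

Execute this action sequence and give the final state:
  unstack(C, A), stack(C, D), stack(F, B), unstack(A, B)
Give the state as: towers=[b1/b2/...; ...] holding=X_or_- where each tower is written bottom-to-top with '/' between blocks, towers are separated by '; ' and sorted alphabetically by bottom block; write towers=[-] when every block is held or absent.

step 1 (unstack(C, A)): towers=[E/B/A; F/D] holding=C
step 2 (stack(C, D)): towers=[E/B/A; F/D/C] holding=-
step 3 (stack(F, B)) [no-op]: towers=[E/B/A; F/D/C] holding=-
step 4 (unstack(A, B)): towers=[E/B; F/D/C] holding=A

towers=[E/B; F/D/C] holding=A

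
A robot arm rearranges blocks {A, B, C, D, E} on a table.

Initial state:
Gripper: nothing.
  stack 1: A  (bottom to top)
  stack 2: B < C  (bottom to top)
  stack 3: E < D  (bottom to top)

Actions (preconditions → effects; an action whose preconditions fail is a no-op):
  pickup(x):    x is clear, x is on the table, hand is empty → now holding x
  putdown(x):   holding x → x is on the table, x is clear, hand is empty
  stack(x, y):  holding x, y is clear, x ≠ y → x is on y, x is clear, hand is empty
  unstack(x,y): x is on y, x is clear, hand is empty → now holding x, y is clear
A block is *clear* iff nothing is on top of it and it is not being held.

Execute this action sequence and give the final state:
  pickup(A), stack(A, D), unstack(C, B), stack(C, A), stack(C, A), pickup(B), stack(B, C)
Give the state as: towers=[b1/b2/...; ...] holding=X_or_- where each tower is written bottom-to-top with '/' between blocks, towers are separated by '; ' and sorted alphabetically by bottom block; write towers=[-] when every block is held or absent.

step 1 (pickup(A)): towers=[B/C; E/D] holding=A
step 2 (stack(A, D)): towers=[B/C; E/D/A] holding=-
step 3 (unstack(C, B)): towers=[B; E/D/A] holding=C
step 4 (stack(C, A)): towers=[B; E/D/A/C] holding=-
step 5 (stack(C, A)) [no-op]: towers=[B; E/D/A/C] holding=-
step 6 (pickup(B)): towers=[E/D/A/C] holding=B
step 7 (stack(B, C)): towers=[E/D/A/C/B] holding=-

towers=[E/D/A/C/B] holding=-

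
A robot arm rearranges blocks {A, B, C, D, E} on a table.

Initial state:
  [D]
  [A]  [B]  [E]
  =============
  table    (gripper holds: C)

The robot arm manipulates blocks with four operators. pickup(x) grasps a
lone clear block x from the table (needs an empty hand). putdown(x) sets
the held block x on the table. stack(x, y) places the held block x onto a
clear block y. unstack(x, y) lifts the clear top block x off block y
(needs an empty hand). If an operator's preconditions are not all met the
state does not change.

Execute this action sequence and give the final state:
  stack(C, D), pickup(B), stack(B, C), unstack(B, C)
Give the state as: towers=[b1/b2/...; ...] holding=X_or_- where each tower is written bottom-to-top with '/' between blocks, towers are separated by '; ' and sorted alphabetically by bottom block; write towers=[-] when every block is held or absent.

step 1 (stack(C, D)): towers=[A/D/C; B; E] holding=-
step 2 (pickup(B)): towers=[A/D/C; E] holding=B
step 3 (stack(B, C)): towers=[A/D/C/B; E] holding=-
step 4 (unstack(B, C)): towers=[A/D/C; E] holding=B

towers=[A/D/C; E] holding=B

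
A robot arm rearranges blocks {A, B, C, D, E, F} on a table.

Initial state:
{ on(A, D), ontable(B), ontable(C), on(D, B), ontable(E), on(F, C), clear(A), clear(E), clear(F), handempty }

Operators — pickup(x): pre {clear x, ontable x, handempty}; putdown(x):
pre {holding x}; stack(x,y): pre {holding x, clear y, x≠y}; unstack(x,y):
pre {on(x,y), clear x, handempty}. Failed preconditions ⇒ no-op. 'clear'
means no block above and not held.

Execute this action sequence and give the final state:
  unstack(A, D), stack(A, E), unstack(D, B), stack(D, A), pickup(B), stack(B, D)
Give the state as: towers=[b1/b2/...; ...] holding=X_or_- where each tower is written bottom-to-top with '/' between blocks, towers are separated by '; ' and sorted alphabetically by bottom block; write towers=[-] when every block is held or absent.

towers=[C/F; E/A/D/B] holding=-

step 1 (unstack(A, D)): towers=[B/D; C/F; E] holding=A
step 2 (stack(A, E)): towers=[B/D; C/F; E/A] holding=-
step 3 (unstack(D, B)): towers=[B; C/F; E/A] holding=D
step 4 (stack(D, A)): towers=[B; C/F; E/A/D] holding=-
step 5 (pickup(B)): towers=[C/F; E/A/D] holding=B
step 6 (stack(B, D)): towers=[C/F; E/A/D/B] holding=-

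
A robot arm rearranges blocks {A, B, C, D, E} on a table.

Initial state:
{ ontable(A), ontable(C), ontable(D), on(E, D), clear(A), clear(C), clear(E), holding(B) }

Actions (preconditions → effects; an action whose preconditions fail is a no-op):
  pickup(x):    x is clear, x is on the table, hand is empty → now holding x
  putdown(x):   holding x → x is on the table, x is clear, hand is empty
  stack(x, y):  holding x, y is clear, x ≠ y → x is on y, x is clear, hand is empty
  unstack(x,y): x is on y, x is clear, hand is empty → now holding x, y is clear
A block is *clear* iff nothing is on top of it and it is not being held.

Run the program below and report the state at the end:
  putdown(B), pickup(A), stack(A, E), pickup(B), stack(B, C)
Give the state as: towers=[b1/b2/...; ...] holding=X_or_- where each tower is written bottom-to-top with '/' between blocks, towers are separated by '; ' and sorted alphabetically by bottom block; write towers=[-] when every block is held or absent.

step 1 (putdown(B)): towers=[A; B; C; D/E] holding=-
step 2 (pickup(A)): towers=[B; C; D/E] holding=A
step 3 (stack(A, E)): towers=[B; C; D/E/A] holding=-
step 4 (pickup(B)): towers=[C; D/E/A] holding=B
step 5 (stack(B, C)): towers=[C/B; D/E/A] holding=-

towers=[C/B; D/E/A] holding=-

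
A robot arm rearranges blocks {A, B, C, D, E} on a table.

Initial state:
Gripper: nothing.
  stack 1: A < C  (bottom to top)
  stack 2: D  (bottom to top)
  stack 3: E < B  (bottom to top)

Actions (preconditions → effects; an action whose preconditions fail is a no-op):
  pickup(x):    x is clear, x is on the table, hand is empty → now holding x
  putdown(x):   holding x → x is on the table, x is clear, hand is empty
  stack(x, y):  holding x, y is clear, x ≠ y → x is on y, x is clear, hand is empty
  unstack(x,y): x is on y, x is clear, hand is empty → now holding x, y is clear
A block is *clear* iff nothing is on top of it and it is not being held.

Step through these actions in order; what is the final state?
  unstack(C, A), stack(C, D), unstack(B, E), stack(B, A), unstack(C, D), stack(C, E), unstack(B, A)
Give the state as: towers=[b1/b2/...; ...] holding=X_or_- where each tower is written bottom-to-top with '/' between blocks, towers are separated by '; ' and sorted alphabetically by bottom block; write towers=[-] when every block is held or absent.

towers=[A; D; E/C] holding=B

step 1 (unstack(C, A)): towers=[A; D; E/B] holding=C
step 2 (stack(C, D)): towers=[A; D/C; E/B] holding=-
step 3 (unstack(B, E)): towers=[A; D/C; E] holding=B
step 4 (stack(B, A)): towers=[A/B; D/C; E] holding=-
step 5 (unstack(C, D)): towers=[A/B; D; E] holding=C
step 6 (stack(C, E)): towers=[A/B; D; E/C] holding=-
step 7 (unstack(B, A)): towers=[A; D; E/C] holding=B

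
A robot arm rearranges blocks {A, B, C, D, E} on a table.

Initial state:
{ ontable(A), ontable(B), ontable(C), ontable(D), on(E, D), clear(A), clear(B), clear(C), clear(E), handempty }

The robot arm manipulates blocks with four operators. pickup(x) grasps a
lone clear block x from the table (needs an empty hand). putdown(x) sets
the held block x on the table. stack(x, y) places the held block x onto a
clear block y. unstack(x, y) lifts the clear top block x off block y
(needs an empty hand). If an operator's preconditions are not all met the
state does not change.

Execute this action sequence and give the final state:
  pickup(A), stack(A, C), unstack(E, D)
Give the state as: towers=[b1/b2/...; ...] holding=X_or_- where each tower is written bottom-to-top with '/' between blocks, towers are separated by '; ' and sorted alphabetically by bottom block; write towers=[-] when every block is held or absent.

towers=[B; C/A; D] holding=E

step 1 (pickup(A)): towers=[B; C; D/E] holding=A
step 2 (stack(A, C)): towers=[B; C/A; D/E] holding=-
step 3 (unstack(E, D)): towers=[B; C/A; D] holding=E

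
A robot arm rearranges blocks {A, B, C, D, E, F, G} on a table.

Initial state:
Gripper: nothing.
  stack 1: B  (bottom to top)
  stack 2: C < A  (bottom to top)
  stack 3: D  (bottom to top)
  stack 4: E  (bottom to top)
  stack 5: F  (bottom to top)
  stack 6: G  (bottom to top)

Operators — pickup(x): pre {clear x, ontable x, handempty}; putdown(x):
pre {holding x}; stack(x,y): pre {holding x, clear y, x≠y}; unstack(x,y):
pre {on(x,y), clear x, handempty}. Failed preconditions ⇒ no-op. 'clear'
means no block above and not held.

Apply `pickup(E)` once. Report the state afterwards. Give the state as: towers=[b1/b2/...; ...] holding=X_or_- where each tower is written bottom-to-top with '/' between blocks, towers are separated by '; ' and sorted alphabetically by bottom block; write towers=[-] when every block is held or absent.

before: towers=[B; C/A; D; E; F; G] holding=-
pre[pickup(E)]: clear(E) ✓, ontable(E) ✓, handempty ✓
all met → apply pickup(E)
after:  towers=[B; C/A; D; F; G] holding=E

towers=[B; C/A; D; F; G] holding=E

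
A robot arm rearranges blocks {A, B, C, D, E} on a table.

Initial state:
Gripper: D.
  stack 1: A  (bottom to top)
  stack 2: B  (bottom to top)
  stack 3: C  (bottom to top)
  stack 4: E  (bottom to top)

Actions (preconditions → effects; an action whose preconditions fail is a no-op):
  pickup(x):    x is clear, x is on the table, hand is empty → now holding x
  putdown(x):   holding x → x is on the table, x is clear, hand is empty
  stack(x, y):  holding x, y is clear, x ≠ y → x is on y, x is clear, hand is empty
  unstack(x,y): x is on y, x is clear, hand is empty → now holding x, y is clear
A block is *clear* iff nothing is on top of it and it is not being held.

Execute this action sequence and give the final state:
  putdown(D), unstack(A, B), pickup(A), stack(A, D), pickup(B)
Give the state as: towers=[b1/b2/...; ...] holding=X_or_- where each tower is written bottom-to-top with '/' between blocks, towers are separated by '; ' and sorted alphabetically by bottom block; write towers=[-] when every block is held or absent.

towers=[C; D/A; E] holding=B

step 1 (putdown(D)): towers=[A; B; C; D; E] holding=-
step 2 (unstack(A, B)) [no-op]: towers=[A; B; C; D; E] holding=-
step 3 (pickup(A)): towers=[B; C; D; E] holding=A
step 4 (stack(A, D)): towers=[B; C; D/A; E] holding=-
step 5 (pickup(B)): towers=[C; D/A; E] holding=B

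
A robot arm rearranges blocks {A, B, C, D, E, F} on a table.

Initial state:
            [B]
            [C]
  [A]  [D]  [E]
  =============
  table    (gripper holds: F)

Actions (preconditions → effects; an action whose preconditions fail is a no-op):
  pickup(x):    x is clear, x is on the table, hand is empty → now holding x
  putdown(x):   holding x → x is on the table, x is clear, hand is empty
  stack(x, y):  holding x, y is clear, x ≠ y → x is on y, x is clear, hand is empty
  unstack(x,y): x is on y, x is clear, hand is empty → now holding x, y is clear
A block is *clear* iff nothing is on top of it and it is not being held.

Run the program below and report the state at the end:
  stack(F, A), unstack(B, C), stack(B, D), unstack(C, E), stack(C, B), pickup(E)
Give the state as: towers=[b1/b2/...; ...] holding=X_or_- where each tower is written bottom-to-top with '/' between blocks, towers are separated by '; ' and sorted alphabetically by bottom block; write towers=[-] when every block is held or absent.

towers=[A/F; D/B/C] holding=E

step 1 (stack(F, A)): towers=[A/F; D; E/C/B] holding=-
step 2 (unstack(B, C)): towers=[A/F; D; E/C] holding=B
step 3 (stack(B, D)): towers=[A/F; D/B; E/C] holding=-
step 4 (unstack(C, E)): towers=[A/F; D/B; E] holding=C
step 5 (stack(C, B)): towers=[A/F; D/B/C; E] holding=-
step 6 (pickup(E)): towers=[A/F; D/B/C] holding=E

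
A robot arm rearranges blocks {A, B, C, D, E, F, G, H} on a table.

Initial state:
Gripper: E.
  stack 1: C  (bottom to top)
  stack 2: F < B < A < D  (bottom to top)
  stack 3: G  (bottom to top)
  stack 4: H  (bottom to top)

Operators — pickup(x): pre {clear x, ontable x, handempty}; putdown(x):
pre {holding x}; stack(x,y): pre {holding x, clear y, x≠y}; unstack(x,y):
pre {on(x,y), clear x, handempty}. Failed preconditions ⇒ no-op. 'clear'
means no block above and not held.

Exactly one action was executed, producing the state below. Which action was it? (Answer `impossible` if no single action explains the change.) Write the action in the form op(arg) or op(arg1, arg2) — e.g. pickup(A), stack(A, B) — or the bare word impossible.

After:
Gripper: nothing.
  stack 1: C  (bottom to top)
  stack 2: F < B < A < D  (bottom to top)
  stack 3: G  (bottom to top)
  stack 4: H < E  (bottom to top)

target: towers=[C; F/B/A/D; G; H/E] holding=-
        putdown(E) → towers=[C; E; F/B/A/D; G; H] holding=-
       stack(E, G) → towers=[C; F/B/A/D; G/E; H] holding=-
       stack(E, H) → towers=[C; F/B/A/D; G; H/E] holding=-  ← match
       stack(E, D) → towers=[C; F/B/A/D/E; G; H] holding=-
       stack(E, C) → towers=[C/E; F/B/A/D; G; H] holding=-

stack(E, H)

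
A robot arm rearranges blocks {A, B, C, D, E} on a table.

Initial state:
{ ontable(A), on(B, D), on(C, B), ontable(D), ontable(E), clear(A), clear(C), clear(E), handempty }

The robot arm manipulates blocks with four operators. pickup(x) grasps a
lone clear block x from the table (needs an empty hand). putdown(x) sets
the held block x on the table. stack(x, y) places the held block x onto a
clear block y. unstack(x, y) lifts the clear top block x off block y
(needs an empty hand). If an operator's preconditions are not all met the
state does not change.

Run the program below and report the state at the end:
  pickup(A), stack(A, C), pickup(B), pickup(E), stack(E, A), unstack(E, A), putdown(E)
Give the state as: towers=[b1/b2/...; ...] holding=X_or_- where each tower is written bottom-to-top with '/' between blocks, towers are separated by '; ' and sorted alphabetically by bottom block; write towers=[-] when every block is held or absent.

step 1 (pickup(A)): towers=[D/B/C; E] holding=A
step 2 (stack(A, C)): towers=[D/B/C/A; E] holding=-
step 3 (pickup(B)) [no-op]: towers=[D/B/C/A; E] holding=-
step 4 (pickup(E)): towers=[D/B/C/A] holding=E
step 5 (stack(E, A)): towers=[D/B/C/A/E] holding=-
step 6 (unstack(E, A)): towers=[D/B/C/A] holding=E
step 7 (putdown(E)): towers=[D/B/C/A; E] holding=-

towers=[D/B/C/A; E] holding=-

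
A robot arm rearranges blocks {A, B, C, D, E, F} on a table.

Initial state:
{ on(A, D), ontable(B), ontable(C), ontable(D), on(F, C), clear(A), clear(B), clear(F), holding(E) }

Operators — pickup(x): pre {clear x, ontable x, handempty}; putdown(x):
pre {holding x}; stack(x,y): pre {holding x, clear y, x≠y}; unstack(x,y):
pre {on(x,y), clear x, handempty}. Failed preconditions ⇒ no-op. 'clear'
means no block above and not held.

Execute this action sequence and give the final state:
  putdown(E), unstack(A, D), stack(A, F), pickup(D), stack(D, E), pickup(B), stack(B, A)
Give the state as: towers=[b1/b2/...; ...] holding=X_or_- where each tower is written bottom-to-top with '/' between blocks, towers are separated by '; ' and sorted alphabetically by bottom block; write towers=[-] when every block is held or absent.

towers=[C/F/A/B; E/D] holding=-

step 1 (putdown(E)): towers=[B; C/F; D/A; E] holding=-
step 2 (unstack(A, D)): towers=[B; C/F; D; E] holding=A
step 3 (stack(A, F)): towers=[B; C/F/A; D; E] holding=-
step 4 (pickup(D)): towers=[B; C/F/A; E] holding=D
step 5 (stack(D, E)): towers=[B; C/F/A; E/D] holding=-
step 6 (pickup(B)): towers=[C/F/A; E/D] holding=B
step 7 (stack(B, A)): towers=[C/F/A/B; E/D] holding=-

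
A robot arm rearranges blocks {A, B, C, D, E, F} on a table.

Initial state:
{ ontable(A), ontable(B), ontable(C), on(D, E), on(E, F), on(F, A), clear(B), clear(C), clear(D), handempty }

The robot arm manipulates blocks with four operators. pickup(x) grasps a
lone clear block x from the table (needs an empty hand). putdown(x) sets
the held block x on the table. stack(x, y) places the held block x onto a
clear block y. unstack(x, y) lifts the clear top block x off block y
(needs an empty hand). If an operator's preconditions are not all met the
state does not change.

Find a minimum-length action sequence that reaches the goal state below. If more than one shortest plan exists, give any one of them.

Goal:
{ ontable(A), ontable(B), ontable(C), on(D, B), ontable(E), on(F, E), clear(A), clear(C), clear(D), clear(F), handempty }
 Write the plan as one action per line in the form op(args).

step 1 (unstack(D, E)): towers=[A/F/E; B; C] holding=D
step 2 (stack(D, B)): towers=[A/F/E; B/D; C] holding=-
step 3 (unstack(E, F)): towers=[A/F; B/D; C] holding=E
step 4 (putdown(E)): towers=[A/F; B/D; C; E] holding=-
step 5 (unstack(F, A)): towers=[A; B/D; C; E] holding=F
step 6 (stack(F, E)): towers=[A; B/D; C; E/F] holding=-
goal check: towers=[A; B/D; C; E/F] holding=- — reached (length 6, optimal by BFS)

unstack(D, E)
stack(D, B)
unstack(E, F)
putdown(E)
unstack(F, A)
stack(F, E)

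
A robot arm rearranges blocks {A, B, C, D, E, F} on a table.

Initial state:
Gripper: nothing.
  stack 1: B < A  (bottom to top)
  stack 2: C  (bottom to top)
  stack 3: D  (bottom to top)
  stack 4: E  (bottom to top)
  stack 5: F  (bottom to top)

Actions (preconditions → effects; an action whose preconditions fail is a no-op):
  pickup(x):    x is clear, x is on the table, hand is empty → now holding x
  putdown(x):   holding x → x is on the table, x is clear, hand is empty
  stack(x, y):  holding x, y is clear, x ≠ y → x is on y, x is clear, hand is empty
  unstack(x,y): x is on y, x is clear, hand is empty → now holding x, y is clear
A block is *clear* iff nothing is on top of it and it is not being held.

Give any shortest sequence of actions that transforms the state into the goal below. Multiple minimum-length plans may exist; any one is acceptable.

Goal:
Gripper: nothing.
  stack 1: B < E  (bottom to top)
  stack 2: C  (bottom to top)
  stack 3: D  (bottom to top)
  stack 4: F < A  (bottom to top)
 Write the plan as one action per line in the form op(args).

unstack(A, B)
stack(A, F)
pickup(E)
stack(E, B)

step 1 (unstack(A, B)): towers=[B; C; D; E; F] holding=A
step 2 (stack(A, F)): towers=[B; C; D; E; F/A] holding=-
step 3 (pickup(E)): towers=[B; C; D; F/A] holding=E
step 4 (stack(E, B)): towers=[B/E; C; D; F/A] holding=-
goal check: towers=[B/E; C; D; F/A] holding=- — reached (length 4, optimal by BFS)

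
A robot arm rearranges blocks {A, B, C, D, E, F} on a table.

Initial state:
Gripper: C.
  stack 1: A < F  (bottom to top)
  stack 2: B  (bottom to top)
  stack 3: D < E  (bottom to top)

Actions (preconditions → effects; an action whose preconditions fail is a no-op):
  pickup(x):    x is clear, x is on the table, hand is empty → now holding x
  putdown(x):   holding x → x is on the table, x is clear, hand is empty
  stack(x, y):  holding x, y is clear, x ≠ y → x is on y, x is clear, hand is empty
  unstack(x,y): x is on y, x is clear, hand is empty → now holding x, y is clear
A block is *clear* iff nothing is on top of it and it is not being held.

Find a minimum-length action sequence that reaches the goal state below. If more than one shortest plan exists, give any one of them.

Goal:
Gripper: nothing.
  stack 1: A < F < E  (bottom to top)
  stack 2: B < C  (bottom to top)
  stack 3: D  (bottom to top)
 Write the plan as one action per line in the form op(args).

step 1 (stack(C, B)): towers=[A/F; B/C; D/E] holding=-
step 2 (unstack(E, D)): towers=[A/F; B/C; D] holding=E
step 3 (stack(E, F)): towers=[A/F/E; B/C; D] holding=-
goal check: towers=[A/F/E; B/C; D] holding=- — reached (length 3, optimal by BFS)

stack(C, B)
unstack(E, D)
stack(E, F)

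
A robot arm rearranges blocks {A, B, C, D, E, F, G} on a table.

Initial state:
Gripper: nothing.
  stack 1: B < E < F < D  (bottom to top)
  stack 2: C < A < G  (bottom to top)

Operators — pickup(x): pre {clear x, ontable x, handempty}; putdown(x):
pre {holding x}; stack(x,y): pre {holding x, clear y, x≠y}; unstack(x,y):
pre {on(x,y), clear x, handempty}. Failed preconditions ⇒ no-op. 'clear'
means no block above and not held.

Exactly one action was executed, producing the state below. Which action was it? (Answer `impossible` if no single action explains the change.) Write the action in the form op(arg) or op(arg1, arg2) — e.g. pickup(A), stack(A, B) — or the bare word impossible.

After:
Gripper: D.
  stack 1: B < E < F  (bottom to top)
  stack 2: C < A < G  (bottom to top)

unstack(D, F)

target: towers=[B/E/F; C/A/G] holding=D
     unstack(G, A) → towers=[B/E/F/D; C/A] holding=G
     unstack(D, F) → towers=[B/E/F; C/A/G] holding=D  ← match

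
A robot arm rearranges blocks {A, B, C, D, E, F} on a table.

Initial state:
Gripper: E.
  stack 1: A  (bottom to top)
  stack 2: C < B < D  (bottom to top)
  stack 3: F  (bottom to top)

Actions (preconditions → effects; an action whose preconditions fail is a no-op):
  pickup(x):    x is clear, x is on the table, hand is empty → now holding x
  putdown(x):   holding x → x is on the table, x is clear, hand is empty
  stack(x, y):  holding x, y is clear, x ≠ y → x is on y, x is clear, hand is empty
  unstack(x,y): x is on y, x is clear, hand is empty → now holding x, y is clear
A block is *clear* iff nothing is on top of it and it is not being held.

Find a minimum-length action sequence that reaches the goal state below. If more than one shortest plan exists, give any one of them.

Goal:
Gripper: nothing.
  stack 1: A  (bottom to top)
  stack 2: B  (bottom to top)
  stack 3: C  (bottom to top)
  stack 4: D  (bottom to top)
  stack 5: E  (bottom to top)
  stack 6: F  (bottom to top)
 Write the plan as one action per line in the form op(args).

step 1 (putdown(E)): towers=[A; C/B/D; E; F] holding=-
step 2 (unstack(D, B)): towers=[A; C/B; E; F] holding=D
step 3 (putdown(D)): towers=[A; C/B; D; E; F] holding=-
step 4 (unstack(B, C)): towers=[A; C; D; E; F] holding=B
step 5 (putdown(B)): towers=[A; B; C; D; E; F] holding=-
goal check: towers=[A; B; C; D; E; F] holding=- — reached (length 5, optimal by BFS)

putdown(E)
unstack(D, B)
putdown(D)
unstack(B, C)
putdown(B)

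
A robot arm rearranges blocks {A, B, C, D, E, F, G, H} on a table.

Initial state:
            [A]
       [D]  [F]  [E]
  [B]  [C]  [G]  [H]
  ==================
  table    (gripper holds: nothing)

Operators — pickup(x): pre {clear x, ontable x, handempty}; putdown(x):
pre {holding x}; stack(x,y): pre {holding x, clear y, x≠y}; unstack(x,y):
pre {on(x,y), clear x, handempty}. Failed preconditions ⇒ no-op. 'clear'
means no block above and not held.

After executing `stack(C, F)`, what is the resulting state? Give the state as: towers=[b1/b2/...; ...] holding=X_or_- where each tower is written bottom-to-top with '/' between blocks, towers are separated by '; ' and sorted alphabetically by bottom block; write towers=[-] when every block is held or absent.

towers=[B; C/D; G/F/A; H/E] holding=-

before: towers=[B; C/D; G/F/A; H/E] holding=-
pre[stack(C, F)]: holding(C) ✗, clear(F) ✗, C≠F ✓
holding(C), clear(F) unmet → stack(C, F) is a no-op
after:  towers=[B; C/D; G/F/A; H/E] holding=-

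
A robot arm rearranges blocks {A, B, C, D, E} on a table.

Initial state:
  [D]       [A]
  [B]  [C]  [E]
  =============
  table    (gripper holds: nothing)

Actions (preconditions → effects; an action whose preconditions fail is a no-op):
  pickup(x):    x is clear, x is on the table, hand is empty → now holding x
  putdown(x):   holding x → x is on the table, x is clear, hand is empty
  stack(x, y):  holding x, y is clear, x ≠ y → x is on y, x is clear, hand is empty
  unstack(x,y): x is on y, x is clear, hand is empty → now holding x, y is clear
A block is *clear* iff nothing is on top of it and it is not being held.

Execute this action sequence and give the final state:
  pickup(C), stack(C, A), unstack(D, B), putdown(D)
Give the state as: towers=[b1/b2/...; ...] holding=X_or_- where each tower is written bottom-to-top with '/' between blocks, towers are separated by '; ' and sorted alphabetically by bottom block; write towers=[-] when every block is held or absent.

towers=[B; D; E/A/C] holding=-

step 1 (pickup(C)): towers=[B/D; E/A] holding=C
step 2 (stack(C, A)): towers=[B/D; E/A/C] holding=-
step 3 (unstack(D, B)): towers=[B; E/A/C] holding=D
step 4 (putdown(D)): towers=[B; D; E/A/C] holding=-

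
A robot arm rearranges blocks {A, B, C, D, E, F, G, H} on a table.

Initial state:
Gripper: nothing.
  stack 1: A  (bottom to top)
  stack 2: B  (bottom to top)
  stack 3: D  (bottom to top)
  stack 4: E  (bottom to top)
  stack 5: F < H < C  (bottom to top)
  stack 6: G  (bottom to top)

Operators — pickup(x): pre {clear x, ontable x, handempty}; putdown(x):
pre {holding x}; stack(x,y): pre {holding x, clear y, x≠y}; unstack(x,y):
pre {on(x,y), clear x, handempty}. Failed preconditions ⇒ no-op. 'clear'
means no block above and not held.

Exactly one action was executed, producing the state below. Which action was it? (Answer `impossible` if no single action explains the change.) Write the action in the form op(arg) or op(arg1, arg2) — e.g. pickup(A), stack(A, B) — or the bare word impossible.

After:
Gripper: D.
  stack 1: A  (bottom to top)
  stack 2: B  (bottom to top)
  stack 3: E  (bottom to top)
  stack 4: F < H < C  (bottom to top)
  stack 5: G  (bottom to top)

target: towers=[A; B; E; F/H/C; G] holding=D
         pickup(G) → towers=[A; B; D; E; F/H/C] holding=G
         pickup(A) → towers=[B; D; E; F/H/C; G] holding=A
         pickup(E) → towers=[A; B; D; F/H/C; G] holding=E
         pickup(B) → towers=[A; D; E; F/H/C; G] holding=B
         pickup(D) → towers=[A; B; E; F/H/C; G] holding=D  ← match
     unstack(C, H) → towers=[A; B; D; E; F/H; G] holding=C

pickup(D)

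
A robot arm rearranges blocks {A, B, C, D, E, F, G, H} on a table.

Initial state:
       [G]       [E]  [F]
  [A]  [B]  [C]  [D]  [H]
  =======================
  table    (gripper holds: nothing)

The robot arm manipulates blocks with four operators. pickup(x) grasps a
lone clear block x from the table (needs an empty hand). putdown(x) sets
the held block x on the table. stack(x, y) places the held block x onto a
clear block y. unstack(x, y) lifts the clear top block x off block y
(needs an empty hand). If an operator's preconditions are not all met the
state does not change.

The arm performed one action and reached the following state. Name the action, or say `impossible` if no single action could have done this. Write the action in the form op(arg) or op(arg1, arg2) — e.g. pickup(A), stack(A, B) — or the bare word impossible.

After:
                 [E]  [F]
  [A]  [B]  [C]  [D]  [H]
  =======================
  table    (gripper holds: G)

unstack(G, B)

target: towers=[A; B; C; D/E; H/F] holding=G
     unstack(G, B) → towers=[A; B; C; D/E; H/F] holding=G  ← match
         pickup(A) → towers=[B/G; C; D/E; H/F] holding=A
     unstack(E, D) → towers=[A; B/G; C; D; H/F] holding=E
     unstack(F, H) → towers=[A; B/G; C; D/E; H] holding=F
         pickup(C) → towers=[A; B/G; D/E; H/F] holding=C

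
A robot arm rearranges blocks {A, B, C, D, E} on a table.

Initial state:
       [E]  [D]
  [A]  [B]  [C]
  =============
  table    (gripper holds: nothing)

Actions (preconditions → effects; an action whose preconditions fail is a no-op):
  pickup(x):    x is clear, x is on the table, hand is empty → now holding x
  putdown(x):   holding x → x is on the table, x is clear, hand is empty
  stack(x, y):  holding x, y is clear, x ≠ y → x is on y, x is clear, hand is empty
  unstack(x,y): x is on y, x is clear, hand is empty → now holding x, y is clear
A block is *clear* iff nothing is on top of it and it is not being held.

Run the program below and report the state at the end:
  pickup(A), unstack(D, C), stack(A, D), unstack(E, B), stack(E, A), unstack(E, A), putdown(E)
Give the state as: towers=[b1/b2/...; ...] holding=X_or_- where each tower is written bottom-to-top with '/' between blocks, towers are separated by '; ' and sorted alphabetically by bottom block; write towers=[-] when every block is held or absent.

step 1 (pickup(A)): towers=[B/E; C/D] holding=A
step 2 (unstack(D, C)) [no-op]: towers=[B/E; C/D] holding=A
step 3 (stack(A, D)): towers=[B/E; C/D/A] holding=-
step 4 (unstack(E, B)): towers=[B; C/D/A] holding=E
step 5 (stack(E, A)): towers=[B; C/D/A/E] holding=-
step 6 (unstack(E, A)): towers=[B; C/D/A] holding=E
step 7 (putdown(E)): towers=[B; C/D/A; E] holding=-

towers=[B; C/D/A; E] holding=-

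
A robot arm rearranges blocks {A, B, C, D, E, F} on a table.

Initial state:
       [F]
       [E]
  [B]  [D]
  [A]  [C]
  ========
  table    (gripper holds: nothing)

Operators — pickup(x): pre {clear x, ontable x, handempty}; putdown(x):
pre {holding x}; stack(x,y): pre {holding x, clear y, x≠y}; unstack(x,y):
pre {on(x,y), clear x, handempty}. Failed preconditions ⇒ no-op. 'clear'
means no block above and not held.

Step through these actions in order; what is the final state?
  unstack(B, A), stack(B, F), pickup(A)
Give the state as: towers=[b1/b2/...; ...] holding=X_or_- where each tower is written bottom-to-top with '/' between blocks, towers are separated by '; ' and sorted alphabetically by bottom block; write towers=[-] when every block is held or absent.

step 1 (unstack(B, A)): towers=[A; C/D/E/F] holding=B
step 2 (stack(B, F)): towers=[A; C/D/E/F/B] holding=-
step 3 (pickup(A)): towers=[C/D/E/F/B] holding=A

towers=[C/D/E/F/B] holding=A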